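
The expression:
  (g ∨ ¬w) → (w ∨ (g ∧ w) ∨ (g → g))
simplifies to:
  True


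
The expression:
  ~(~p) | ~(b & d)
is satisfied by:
  {p: True, d: False, b: False}
  {p: False, d: False, b: False}
  {b: True, p: True, d: False}
  {b: True, p: False, d: False}
  {d: True, p: True, b: False}
  {d: True, p: False, b: False}
  {d: True, b: True, p: True}


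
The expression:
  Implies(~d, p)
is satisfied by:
  {d: True, p: True}
  {d: True, p: False}
  {p: True, d: False}


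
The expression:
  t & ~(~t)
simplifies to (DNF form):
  t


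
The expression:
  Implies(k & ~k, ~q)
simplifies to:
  True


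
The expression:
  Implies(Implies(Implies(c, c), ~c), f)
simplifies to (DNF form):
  c | f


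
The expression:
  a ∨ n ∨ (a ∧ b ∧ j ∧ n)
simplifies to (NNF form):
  a ∨ n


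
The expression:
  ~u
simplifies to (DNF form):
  ~u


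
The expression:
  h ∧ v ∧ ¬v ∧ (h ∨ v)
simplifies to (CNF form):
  False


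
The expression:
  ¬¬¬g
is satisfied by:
  {g: False}


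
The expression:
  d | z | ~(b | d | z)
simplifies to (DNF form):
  d | z | ~b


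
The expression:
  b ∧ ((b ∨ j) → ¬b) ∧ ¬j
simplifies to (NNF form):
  False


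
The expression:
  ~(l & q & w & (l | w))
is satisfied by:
  {l: False, q: False, w: False}
  {w: True, l: False, q: False}
  {q: True, l: False, w: False}
  {w: True, q: True, l: False}
  {l: True, w: False, q: False}
  {w: True, l: True, q: False}
  {q: True, l: True, w: False}


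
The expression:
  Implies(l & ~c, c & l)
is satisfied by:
  {c: True, l: False}
  {l: False, c: False}
  {l: True, c: True}


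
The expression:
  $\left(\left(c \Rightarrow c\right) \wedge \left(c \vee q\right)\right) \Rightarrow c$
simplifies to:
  $c \vee \neg q$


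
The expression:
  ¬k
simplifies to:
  ¬k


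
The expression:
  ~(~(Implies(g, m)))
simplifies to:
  m | ~g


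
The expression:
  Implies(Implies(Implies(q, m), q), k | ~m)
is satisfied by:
  {k: True, m: False, q: False}
  {m: False, q: False, k: False}
  {k: True, q: True, m: False}
  {q: True, m: False, k: False}
  {k: True, m: True, q: False}
  {m: True, k: False, q: False}
  {k: True, q: True, m: True}


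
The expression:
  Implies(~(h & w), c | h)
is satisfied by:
  {c: True, h: True}
  {c: True, h: False}
  {h: True, c: False}


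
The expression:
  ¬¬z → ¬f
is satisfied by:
  {z: False, f: False}
  {f: True, z: False}
  {z: True, f: False}


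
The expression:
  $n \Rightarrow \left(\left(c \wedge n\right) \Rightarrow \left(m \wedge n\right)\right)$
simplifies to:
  $m \vee \neg c \vee \neg n$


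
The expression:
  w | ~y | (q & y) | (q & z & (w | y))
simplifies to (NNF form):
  q | w | ~y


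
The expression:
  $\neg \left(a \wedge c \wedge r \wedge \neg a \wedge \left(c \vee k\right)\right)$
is always true.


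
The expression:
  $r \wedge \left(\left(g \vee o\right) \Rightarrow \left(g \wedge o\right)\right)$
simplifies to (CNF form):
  $r \wedge \left(g \vee \neg o\right) \wedge \left(o \vee \neg g\right)$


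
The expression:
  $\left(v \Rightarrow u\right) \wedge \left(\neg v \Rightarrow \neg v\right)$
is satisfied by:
  {u: True, v: False}
  {v: False, u: False}
  {v: True, u: True}


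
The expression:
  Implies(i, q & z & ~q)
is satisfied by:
  {i: False}


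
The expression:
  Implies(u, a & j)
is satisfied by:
  {j: True, a: True, u: False}
  {j: True, a: False, u: False}
  {a: True, j: False, u: False}
  {j: False, a: False, u: False}
  {u: True, j: True, a: True}


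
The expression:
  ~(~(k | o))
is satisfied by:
  {k: True, o: True}
  {k: True, o: False}
  {o: True, k: False}


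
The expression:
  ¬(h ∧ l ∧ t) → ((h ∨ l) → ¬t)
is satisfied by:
  {h: False, t: False, l: False}
  {l: True, h: False, t: False}
  {h: True, l: False, t: False}
  {l: True, h: True, t: False}
  {t: True, l: False, h: False}
  {l: True, t: True, h: True}


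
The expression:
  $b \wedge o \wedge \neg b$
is never true.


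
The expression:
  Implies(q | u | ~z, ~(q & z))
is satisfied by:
  {q: False, z: False}
  {z: True, q: False}
  {q: True, z: False}


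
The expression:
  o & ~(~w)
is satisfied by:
  {w: True, o: True}


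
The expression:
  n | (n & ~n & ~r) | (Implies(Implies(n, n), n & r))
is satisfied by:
  {n: True}


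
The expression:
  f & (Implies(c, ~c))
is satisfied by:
  {f: True, c: False}


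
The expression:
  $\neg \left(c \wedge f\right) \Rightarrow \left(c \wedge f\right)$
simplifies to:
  $c \wedge f$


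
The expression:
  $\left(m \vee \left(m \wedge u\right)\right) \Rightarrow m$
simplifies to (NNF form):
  $\text{True}$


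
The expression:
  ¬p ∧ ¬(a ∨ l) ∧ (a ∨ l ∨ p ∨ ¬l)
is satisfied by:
  {p: False, l: False, a: False}


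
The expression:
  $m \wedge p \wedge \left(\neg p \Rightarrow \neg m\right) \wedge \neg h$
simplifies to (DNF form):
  $m \wedge p \wedge \neg h$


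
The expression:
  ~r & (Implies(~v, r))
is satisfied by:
  {v: True, r: False}


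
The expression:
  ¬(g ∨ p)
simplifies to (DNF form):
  ¬g ∧ ¬p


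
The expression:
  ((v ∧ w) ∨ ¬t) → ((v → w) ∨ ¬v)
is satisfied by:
  {w: True, t: True, v: False}
  {w: True, v: False, t: False}
  {t: True, v: False, w: False}
  {t: False, v: False, w: False}
  {w: True, t: True, v: True}
  {w: True, v: True, t: False}
  {t: True, v: True, w: False}


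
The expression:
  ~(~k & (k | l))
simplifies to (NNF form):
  k | ~l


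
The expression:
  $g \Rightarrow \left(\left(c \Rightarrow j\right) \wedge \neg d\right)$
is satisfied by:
  {j: True, d: False, g: False, c: False}
  {c: False, d: False, j: False, g: False}
  {c: True, j: True, d: False, g: False}
  {c: True, d: False, j: False, g: False}
  {j: True, d: True, c: False, g: False}
  {d: True, c: False, j: False, g: False}
  {c: True, d: True, j: True, g: False}
  {c: True, d: True, j: False, g: False}
  {g: True, j: True, c: False, d: False}
  {g: True, c: False, d: False, j: False}
  {g: True, j: True, c: True, d: False}


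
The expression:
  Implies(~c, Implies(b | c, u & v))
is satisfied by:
  {c: True, v: True, u: True, b: False}
  {c: True, v: True, u: False, b: False}
  {c: True, u: True, v: False, b: False}
  {c: True, u: False, v: False, b: False}
  {v: True, u: True, c: False, b: False}
  {v: True, c: False, u: False, b: False}
  {v: False, u: True, c: False, b: False}
  {v: False, c: False, u: False, b: False}
  {c: True, b: True, v: True, u: True}
  {c: True, b: True, v: True, u: False}
  {c: True, b: True, u: True, v: False}
  {c: True, b: True, u: False, v: False}
  {b: True, v: True, u: True, c: False}


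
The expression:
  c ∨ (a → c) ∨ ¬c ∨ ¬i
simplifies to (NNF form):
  True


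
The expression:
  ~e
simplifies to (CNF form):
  ~e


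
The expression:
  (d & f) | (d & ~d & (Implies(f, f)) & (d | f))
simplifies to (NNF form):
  d & f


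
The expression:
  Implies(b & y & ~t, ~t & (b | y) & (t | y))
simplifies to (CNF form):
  True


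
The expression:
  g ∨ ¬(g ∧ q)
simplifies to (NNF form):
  True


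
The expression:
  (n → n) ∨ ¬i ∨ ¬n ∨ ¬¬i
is always true.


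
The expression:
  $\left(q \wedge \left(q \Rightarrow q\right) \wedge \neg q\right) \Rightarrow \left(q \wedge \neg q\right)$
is always true.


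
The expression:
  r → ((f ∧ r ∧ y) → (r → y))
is always true.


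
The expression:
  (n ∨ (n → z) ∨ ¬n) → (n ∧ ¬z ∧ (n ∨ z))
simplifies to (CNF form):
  n ∧ ¬z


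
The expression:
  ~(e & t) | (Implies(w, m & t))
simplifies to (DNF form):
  m | ~e | ~t | ~w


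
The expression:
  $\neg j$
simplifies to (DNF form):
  $\neg j$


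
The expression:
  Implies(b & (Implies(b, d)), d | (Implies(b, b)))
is always true.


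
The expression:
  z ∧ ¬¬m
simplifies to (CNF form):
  m ∧ z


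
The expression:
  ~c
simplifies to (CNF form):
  ~c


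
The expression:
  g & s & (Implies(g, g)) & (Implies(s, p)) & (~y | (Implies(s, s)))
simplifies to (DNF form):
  g & p & s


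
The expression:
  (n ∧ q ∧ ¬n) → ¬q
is always true.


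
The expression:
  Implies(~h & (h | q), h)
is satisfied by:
  {h: True, q: False}
  {q: False, h: False}
  {q: True, h: True}


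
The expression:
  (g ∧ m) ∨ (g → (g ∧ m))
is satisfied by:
  {m: True, g: False}
  {g: False, m: False}
  {g: True, m: True}


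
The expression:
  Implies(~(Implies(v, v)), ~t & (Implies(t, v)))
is always true.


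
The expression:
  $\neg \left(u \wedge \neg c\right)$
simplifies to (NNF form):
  $c \vee \neg u$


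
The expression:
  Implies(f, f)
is always true.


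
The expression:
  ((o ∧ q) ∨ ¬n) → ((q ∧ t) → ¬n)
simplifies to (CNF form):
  ¬n ∨ ¬o ∨ ¬q ∨ ¬t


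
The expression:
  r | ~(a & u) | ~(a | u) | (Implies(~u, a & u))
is always true.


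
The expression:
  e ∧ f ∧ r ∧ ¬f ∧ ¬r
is never true.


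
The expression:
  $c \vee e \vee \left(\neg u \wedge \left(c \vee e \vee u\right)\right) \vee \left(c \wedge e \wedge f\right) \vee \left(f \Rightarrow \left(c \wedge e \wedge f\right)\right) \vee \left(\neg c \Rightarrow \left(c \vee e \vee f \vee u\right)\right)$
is always true.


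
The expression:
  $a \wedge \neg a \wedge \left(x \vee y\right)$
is never true.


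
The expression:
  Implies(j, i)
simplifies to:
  i | ~j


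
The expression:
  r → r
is always true.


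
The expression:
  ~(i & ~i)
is always true.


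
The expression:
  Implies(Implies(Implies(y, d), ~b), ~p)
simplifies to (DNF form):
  ~p | (b & d) | (b & ~y)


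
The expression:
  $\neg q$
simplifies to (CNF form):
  $\neg q$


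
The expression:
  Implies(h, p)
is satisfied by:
  {p: True, h: False}
  {h: False, p: False}
  {h: True, p: True}


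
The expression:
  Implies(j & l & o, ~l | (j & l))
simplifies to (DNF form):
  True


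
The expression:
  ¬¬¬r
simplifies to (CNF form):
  ¬r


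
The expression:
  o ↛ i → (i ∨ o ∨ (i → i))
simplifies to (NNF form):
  True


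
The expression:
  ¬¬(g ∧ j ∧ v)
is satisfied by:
  {j: True, g: True, v: True}


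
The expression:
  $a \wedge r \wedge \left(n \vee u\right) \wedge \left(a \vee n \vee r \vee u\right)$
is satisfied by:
  {r: True, n: True, u: True, a: True}
  {r: True, n: True, a: True, u: False}
  {r: True, u: True, a: True, n: False}


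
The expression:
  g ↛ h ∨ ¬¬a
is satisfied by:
  {a: True, g: True, h: False}
  {a: True, g: False, h: False}
  {a: True, h: True, g: True}
  {a: True, h: True, g: False}
  {g: True, h: False, a: False}


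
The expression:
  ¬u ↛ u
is always true.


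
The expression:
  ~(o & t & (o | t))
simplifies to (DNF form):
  ~o | ~t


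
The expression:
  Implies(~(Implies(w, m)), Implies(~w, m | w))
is always true.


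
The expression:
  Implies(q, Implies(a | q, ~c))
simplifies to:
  ~c | ~q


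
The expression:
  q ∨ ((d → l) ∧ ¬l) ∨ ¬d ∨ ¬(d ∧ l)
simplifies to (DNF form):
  q ∨ ¬d ∨ ¬l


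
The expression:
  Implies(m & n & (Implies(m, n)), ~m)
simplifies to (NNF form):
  ~m | ~n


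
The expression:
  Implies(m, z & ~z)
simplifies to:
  ~m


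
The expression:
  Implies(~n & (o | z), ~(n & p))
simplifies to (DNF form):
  True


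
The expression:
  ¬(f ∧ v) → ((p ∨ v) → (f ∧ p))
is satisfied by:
  {f: True, v: False, p: False}
  {p: True, f: True, v: False}
  {f: True, v: True, p: False}
  {p: True, f: True, v: True}
  {p: False, v: False, f: False}


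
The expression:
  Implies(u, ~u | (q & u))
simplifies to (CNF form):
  q | ~u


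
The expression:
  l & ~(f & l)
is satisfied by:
  {l: True, f: False}


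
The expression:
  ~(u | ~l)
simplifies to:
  l & ~u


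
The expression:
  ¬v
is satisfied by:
  {v: False}


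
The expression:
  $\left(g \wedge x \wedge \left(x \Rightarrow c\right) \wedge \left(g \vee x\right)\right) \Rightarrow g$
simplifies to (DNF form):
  $\text{True}$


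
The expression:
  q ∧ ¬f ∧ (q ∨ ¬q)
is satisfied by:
  {q: True, f: False}


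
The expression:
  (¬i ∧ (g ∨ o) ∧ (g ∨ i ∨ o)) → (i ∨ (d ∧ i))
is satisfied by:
  {i: True, g: False, o: False}
  {i: True, o: True, g: False}
  {i: True, g: True, o: False}
  {i: True, o: True, g: True}
  {o: False, g: False, i: False}


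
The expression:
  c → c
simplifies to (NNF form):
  True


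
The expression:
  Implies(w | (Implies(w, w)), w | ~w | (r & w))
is always true.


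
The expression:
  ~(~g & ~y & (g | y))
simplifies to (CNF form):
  True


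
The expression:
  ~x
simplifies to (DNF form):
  ~x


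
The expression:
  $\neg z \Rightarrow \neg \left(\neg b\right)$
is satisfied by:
  {b: True, z: True}
  {b: True, z: False}
  {z: True, b: False}


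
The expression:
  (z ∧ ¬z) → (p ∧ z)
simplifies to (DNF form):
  True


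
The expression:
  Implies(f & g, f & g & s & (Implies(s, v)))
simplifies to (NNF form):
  ~f | ~g | (s & v)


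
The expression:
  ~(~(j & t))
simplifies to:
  j & t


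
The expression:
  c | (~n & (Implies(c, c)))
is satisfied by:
  {c: True, n: False}
  {n: False, c: False}
  {n: True, c: True}


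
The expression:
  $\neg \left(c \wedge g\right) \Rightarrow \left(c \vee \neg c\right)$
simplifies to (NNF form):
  $\text{True}$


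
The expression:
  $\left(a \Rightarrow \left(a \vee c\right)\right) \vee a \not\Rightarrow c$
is always true.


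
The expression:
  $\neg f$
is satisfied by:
  {f: False}


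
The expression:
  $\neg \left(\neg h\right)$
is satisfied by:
  {h: True}


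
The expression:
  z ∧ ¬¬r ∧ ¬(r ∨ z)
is never true.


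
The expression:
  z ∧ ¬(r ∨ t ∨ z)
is never true.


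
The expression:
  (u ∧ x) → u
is always true.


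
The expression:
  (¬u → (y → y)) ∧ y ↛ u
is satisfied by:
  {y: True, u: False}


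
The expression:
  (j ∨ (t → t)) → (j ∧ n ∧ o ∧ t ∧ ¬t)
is never true.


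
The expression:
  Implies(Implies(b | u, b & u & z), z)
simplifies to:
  b | u | z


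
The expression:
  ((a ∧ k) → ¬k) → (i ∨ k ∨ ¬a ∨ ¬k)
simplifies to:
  True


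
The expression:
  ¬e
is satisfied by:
  {e: False}


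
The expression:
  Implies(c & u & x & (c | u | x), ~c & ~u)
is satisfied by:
  {u: False, c: False, x: False}
  {x: True, u: False, c: False}
  {c: True, u: False, x: False}
  {x: True, c: True, u: False}
  {u: True, x: False, c: False}
  {x: True, u: True, c: False}
  {c: True, u: True, x: False}


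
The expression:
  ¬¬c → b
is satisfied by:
  {b: True, c: False}
  {c: False, b: False}
  {c: True, b: True}


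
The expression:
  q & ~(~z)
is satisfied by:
  {z: True, q: True}


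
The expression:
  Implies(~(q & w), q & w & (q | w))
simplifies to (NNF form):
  q & w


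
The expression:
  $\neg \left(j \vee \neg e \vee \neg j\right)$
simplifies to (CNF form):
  $\text{False}$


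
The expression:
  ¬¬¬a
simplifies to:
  ¬a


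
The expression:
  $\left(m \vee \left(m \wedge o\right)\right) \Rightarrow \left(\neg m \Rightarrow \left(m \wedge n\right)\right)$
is always true.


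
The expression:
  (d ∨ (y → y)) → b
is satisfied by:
  {b: True}


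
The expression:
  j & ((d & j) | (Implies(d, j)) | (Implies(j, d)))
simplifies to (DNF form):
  j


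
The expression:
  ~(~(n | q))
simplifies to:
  n | q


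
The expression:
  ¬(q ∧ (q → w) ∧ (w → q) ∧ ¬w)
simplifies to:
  True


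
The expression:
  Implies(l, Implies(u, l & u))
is always true.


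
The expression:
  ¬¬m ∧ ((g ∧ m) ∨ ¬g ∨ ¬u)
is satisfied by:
  {m: True}


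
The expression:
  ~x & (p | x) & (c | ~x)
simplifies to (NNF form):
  p & ~x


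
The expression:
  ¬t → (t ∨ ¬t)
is always true.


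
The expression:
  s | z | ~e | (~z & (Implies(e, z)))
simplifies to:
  s | z | ~e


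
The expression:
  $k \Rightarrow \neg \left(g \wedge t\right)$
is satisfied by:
  {g: False, k: False, t: False}
  {t: True, g: False, k: False}
  {k: True, g: False, t: False}
  {t: True, k: True, g: False}
  {g: True, t: False, k: False}
  {t: True, g: True, k: False}
  {k: True, g: True, t: False}


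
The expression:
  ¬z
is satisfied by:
  {z: False}


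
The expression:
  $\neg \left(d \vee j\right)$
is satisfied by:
  {d: False, j: False}


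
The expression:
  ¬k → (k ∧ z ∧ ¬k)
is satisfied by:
  {k: True}


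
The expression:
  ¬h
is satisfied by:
  {h: False}


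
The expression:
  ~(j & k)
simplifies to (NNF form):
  ~j | ~k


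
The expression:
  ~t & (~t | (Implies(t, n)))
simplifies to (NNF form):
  ~t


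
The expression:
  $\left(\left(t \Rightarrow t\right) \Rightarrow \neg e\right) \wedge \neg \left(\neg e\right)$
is never true.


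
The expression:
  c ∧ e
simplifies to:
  c ∧ e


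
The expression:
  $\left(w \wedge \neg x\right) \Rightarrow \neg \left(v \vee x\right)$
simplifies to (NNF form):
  $x \vee \neg v \vee \neg w$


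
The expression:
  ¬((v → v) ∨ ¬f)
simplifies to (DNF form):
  False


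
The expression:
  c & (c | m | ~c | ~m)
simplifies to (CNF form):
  c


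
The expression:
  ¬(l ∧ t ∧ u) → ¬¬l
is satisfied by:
  {l: True}


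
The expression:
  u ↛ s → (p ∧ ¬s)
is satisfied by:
  {s: True, p: True, u: False}
  {s: True, u: False, p: False}
  {p: True, u: False, s: False}
  {p: False, u: False, s: False}
  {s: True, p: True, u: True}
  {s: True, u: True, p: False}
  {p: True, u: True, s: False}


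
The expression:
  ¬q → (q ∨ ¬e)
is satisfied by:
  {q: True, e: False}
  {e: False, q: False}
  {e: True, q: True}


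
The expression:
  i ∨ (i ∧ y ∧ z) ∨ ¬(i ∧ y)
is always true.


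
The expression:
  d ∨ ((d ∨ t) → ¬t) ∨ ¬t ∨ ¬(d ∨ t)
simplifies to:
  d ∨ ¬t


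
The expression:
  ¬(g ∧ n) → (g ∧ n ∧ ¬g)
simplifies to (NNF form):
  g ∧ n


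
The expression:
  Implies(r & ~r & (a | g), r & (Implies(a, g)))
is always true.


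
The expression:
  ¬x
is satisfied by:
  {x: False}


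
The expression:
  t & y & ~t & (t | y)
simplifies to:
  False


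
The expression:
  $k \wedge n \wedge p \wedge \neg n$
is never true.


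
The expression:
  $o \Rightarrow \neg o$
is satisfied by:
  {o: False}


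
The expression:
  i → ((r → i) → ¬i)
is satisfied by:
  {i: False}


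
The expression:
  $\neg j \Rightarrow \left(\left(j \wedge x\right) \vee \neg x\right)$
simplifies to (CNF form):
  $j \vee \neg x$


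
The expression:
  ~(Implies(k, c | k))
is never true.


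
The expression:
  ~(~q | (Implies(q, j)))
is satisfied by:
  {q: True, j: False}


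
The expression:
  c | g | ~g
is always true.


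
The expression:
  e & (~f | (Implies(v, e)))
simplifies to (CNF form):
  e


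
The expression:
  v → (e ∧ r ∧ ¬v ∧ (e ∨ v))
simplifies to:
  ¬v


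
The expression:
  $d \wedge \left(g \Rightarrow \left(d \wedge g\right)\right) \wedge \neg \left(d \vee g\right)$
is never true.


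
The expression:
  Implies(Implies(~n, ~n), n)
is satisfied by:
  {n: True}


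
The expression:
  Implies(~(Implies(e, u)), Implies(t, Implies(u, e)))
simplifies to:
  True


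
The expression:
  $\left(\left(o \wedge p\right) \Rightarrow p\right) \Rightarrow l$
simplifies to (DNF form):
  $l$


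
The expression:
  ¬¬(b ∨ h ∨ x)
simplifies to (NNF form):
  b ∨ h ∨ x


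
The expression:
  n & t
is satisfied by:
  {t: True, n: True}


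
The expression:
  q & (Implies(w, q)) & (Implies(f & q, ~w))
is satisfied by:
  {q: True, w: False, f: False}
  {f: True, q: True, w: False}
  {w: True, q: True, f: False}


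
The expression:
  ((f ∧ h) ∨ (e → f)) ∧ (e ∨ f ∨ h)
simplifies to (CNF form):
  (f ∨ h) ∧ (f ∨ ¬e)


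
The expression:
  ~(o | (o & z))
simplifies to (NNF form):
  ~o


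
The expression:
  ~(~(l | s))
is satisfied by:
  {l: True, s: True}
  {l: True, s: False}
  {s: True, l: False}


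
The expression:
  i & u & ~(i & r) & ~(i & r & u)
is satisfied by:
  {i: True, u: True, r: False}


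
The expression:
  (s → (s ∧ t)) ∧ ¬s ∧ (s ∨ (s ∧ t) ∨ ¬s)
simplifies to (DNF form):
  ¬s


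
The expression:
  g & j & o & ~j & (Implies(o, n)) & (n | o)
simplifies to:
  False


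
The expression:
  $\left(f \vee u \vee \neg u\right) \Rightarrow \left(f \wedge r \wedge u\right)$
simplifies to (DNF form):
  $f \wedge r \wedge u$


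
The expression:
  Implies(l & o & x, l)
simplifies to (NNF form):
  True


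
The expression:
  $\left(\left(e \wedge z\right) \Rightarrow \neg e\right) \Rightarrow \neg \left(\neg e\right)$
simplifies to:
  $e$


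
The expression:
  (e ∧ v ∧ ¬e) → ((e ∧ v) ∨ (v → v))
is always true.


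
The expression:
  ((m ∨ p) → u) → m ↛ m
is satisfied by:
  {m: True, p: True, u: False}
  {m: True, u: False, p: False}
  {p: True, u: False, m: False}


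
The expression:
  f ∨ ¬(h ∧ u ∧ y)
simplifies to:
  f ∨ ¬h ∨ ¬u ∨ ¬y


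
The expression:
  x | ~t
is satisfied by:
  {x: True, t: False}
  {t: False, x: False}
  {t: True, x: True}


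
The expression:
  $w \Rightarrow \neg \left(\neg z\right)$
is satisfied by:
  {z: True, w: False}
  {w: False, z: False}
  {w: True, z: True}


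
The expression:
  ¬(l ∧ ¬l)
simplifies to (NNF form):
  True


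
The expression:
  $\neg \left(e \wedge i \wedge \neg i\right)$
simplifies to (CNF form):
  $\text{True}$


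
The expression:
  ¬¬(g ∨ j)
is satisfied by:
  {g: True, j: True}
  {g: True, j: False}
  {j: True, g: False}


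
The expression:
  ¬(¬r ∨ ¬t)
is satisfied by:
  {t: True, r: True}


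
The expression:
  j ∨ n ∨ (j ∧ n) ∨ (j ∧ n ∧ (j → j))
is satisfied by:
  {n: True, j: True}
  {n: True, j: False}
  {j: True, n: False}


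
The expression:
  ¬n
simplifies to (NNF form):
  ¬n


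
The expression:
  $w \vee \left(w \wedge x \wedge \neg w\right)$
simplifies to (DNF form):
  $w$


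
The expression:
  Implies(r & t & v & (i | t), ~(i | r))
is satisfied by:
  {v: False, t: False, r: False}
  {r: True, v: False, t: False}
  {t: True, v: False, r: False}
  {r: True, t: True, v: False}
  {v: True, r: False, t: False}
  {r: True, v: True, t: False}
  {t: True, v: True, r: False}


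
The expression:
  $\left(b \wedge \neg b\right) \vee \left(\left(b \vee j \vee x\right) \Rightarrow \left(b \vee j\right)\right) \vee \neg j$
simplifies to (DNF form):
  $\text{True}$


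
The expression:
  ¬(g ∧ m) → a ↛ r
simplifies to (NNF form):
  (a ∨ g) ∧ (a ∨ m) ∧ (g ∨ ¬r) ∧ (m ∨ ¬r)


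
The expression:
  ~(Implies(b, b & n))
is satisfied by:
  {b: True, n: False}


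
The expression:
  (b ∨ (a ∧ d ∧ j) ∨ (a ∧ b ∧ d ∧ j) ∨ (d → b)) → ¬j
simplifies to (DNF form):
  (d ∧ ¬a ∧ ¬b) ∨ ¬j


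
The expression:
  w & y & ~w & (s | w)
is never true.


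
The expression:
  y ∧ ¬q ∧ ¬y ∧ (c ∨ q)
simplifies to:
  False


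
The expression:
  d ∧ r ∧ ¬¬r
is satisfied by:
  {r: True, d: True}


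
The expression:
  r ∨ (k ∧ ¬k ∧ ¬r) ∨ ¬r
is always true.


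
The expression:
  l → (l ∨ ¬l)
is always true.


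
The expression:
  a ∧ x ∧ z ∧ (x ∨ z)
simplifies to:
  a ∧ x ∧ z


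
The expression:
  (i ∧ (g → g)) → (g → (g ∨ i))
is always true.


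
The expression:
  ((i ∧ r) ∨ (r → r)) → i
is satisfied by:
  {i: True}


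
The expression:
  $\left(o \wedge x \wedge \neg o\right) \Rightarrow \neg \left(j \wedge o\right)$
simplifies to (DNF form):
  $\text{True}$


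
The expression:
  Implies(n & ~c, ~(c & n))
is always true.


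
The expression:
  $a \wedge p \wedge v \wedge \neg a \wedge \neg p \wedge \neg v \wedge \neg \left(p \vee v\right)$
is never true.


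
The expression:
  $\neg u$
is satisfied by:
  {u: False}


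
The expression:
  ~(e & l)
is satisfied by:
  {l: False, e: False}
  {e: True, l: False}
  {l: True, e: False}


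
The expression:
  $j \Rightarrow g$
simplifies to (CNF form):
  $g \vee \neg j$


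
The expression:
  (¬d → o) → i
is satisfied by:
  {i: True, d: False, o: False}
  {i: True, o: True, d: False}
  {i: True, d: True, o: False}
  {i: True, o: True, d: True}
  {o: False, d: False, i: False}


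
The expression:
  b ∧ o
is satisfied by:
  {b: True, o: True}


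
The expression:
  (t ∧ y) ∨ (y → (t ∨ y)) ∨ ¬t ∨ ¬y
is always true.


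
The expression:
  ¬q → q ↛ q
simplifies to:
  q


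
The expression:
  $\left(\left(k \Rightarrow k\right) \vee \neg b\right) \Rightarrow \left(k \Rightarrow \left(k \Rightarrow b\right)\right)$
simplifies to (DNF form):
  $b \vee \neg k$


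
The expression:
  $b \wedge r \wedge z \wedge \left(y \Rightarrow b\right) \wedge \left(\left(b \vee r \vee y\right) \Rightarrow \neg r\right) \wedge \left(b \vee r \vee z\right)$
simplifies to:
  $\text{False}$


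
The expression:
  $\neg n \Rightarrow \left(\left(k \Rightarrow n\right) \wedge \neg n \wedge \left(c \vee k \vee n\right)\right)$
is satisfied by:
  {n: True, c: True, k: False}
  {n: True, c: False, k: False}
  {n: True, k: True, c: True}
  {n: True, k: True, c: False}
  {c: True, k: False, n: False}


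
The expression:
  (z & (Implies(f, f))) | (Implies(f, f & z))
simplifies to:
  z | ~f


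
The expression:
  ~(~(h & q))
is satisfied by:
  {h: True, q: True}


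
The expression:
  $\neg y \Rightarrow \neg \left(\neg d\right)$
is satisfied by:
  {y: True, d: True}
  {y: True, d: False}
  {d: True, y: False}


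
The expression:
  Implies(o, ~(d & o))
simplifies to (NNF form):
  ~d | ~o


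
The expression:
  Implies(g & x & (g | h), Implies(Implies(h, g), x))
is always true.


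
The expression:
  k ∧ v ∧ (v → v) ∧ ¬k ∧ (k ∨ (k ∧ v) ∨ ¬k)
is never true.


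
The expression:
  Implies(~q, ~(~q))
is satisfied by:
  {q: True}


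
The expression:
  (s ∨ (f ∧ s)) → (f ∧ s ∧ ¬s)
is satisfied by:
  {s: False}


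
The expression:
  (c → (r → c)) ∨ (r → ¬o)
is always true.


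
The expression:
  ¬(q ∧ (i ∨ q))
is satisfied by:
  {q: False}


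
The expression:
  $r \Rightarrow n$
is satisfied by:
  {n: True, r: False}
  {r: False, n: False}
  {r: True, n: True}


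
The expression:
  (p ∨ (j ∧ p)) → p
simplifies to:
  True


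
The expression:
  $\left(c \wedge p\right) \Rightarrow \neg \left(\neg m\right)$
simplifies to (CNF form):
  $m \vee \neg c \vee \neg p$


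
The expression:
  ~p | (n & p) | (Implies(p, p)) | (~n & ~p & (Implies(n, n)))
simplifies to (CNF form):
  True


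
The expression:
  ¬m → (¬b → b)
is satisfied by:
  {b: True, m: True}
  {b: True, m: False}
  {m: True, b: False}


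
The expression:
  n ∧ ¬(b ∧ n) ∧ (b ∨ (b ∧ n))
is never true.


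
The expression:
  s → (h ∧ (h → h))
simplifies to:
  h ∨ ¬s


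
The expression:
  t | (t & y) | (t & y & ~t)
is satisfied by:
  {t: True}


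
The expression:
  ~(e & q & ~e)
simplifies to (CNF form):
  True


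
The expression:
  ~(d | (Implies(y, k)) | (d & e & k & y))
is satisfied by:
  {y: True, d: False, k: False}


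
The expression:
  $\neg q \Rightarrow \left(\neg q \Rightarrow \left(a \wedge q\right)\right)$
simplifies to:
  $q$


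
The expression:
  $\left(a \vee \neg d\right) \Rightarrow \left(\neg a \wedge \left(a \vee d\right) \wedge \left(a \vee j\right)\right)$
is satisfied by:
  {d: True, a: False}


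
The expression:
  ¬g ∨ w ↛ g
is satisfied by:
  {g: False}


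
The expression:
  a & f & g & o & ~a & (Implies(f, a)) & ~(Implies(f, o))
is never true.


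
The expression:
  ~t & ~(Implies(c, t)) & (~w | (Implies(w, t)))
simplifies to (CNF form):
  c & ~t & ~w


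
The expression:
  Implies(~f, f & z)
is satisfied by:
  {f: True}


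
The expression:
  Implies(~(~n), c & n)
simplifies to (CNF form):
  c | ~n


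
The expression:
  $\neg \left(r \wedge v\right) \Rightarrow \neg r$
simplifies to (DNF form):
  $v \vee \neg r$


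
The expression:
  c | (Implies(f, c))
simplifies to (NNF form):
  c | ~f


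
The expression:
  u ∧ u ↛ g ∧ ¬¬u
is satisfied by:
  {u: True, g: False}


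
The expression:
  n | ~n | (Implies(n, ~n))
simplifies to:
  True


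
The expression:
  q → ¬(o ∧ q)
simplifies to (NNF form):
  ¬o ∨ ¬q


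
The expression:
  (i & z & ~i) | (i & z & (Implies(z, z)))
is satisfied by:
  {z: True, i: True}


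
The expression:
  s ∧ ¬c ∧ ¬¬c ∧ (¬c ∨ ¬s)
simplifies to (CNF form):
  False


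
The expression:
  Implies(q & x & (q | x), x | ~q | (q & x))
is always true.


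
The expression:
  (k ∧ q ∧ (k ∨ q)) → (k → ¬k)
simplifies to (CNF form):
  ¬k ∨ ¬q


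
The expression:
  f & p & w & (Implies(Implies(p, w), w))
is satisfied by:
  {p: True, w: True, f: True}


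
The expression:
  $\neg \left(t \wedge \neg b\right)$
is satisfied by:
  {b: True, t: False}
  {t: False, b: False}
  {t: True, b: True}


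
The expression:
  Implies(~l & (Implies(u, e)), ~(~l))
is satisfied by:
  {l: True, u: True, e: False}
  {l: True, e: False, u: False}
  {l: True, u: True, e: True}
  {l: True, e: True, u: False}
  {u: True, e: False, l: False}


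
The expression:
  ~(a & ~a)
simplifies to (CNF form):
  True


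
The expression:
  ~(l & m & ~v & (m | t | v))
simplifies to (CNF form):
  v | ~l | ~m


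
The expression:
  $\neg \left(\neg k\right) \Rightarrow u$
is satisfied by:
  {u: True, k: False}
  {k: False, u: False}
  {k: True, u: True}


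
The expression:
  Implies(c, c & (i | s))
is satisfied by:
  {i: True, s: True, c: False}
  {i: True, c: False, s: False}
  {s: True, c: False, i: False}
  {s: False, c: False, i: False}
  {i: True, s: True, c: True}
  {i: True, c: True, s: False}
  {s: True, c: True, i: False}


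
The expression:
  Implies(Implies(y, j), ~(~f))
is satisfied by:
  {f: True, y: True, j: False}
  {f: True, y: False, j: False}
  {j: True, f: True, y: True}
  {j: True, f: True, y: False}
  {y: True, j: False, f: False}


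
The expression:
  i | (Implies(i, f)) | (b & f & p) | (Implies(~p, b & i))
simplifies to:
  True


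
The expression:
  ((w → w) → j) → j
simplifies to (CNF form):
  True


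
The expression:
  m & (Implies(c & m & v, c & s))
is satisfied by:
  {m: True, s: True, v: False, c: False}
  {m: True, v: False, c: False, s: False}
  {m: True, s: True, c: True, v: False}
  {m: True, c: True, v: False, s: False}
  {m: True, s: True, v: True, c: False}
  {m: True, v: True, c: False, s: False}
  {m: True, s: True, c: True, v: True}


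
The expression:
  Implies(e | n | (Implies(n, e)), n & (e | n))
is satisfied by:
  {n: True}


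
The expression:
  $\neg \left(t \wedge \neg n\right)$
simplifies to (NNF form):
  $n \vee \neg t$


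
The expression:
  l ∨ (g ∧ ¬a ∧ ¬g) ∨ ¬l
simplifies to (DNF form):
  True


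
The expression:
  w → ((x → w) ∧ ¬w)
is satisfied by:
  {w: False}


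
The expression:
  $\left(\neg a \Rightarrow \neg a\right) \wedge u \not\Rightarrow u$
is never true.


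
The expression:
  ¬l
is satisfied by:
  {l: False}


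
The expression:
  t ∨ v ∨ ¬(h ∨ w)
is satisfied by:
  {t: True, v: True, w: False, h: False}
  {t: True, v: True, h: True, w: False}
  {t: True, v: True, w: True, h: False}
  {t: True, v: True, h: True, w: True}
  {t: True, w: False, h: False, v: False}
  {t: True, h: True, w: False, v: False}
  {t: True, w: True, h: False, v: False}
  {t: True, h: True, w: True, v: False}
  {v: True, w: False, h: False, t: False}
  {h: True, v: True, w: False, t: False}
  {v: True, w: True, h: False, t: False}
  {h: True, v: True, w: True, t: False}
  {v: False, w: False, h: False, t: False}


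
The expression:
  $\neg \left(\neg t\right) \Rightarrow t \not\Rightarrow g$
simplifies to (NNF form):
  $\neg g \vee \neg t$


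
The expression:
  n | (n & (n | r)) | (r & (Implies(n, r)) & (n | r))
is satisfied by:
  {r: True, n: True}
  {r: True, n: False}
  {n: True, r: False}


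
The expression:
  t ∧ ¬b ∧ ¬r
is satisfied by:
  {t: True, b: False, r: False}


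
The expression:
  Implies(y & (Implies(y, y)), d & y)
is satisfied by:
  {d: True, y: False}
  {y: False, d: False}
  {y: True, d: True}


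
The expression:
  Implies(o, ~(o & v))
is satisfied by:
  {v: False, o: False}
  {o: True, v: False}
  {v: True, o: False}


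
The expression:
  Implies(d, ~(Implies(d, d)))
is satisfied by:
  {d: False}


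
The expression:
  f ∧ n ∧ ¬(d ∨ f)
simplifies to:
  False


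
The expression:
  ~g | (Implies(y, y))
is always true.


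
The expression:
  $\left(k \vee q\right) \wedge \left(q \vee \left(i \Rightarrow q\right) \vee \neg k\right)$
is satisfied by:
  {k: True, q: True, i: False}
  {q: True, i: False, k: False}
  {k: True, q: True, i: True}
  {q: True, i: True, k: False}
  {k: True, i: False, q: False}


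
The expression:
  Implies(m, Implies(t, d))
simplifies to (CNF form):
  d | ~m | ~t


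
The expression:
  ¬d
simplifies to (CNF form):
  ¬d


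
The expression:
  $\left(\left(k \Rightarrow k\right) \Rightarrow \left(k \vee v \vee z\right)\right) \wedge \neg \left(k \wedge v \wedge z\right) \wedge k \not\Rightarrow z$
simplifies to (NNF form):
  $k \wedge \neg z$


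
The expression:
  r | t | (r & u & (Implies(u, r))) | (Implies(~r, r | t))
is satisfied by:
  {r: True, t: True}
  {r: True, t: False}
  {t: True, r: False}


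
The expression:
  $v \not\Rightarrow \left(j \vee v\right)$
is never true.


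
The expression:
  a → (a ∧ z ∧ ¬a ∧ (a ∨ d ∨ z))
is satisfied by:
  {a: False}


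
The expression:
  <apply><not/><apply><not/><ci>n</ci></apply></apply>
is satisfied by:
  {n: True}


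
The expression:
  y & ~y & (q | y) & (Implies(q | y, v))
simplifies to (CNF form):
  False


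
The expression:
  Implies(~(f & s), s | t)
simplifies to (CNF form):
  s | t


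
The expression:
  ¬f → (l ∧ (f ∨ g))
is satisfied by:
  {l: True, f: True, g: True}
  {l: True, f: True, g: False}
  {f: True, g: True, l: False}
  {f: True, g: False, l: False}
  {l: True, g: True, f: False}


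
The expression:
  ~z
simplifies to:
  ~z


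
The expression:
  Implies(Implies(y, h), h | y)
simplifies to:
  h | y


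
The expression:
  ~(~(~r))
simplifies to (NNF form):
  ~r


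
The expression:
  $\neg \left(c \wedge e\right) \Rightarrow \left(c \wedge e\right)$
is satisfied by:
  {c: True, e: True}


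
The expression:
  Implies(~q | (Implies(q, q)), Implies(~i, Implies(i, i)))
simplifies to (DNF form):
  True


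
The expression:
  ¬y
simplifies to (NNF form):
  ¬y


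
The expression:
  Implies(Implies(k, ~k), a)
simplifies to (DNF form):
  a | k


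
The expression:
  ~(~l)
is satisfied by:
  {l: True}


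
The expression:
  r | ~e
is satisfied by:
  {r: True, e: False}
  {e: False, r: False}
  {e: True, r: True}


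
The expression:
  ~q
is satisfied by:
  {q: False}


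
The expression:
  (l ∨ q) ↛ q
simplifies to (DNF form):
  l ∧ ¬q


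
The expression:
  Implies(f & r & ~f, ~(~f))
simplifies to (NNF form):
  True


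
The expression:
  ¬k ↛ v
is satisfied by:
  {v: True, k: False}
  {k: False, v: False}
  {k: True, v: True}


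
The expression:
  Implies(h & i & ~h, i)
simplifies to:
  True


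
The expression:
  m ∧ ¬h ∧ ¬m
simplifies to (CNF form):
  False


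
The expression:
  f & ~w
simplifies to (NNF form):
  f & ~w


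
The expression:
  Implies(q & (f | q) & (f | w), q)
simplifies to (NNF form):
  True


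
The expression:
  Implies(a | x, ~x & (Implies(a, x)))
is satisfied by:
  {x: False, a: False}


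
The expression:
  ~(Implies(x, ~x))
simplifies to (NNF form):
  x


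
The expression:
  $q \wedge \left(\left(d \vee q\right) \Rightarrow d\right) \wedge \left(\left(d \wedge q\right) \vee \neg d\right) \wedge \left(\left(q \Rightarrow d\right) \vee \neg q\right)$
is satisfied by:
  {d: True, q: True}


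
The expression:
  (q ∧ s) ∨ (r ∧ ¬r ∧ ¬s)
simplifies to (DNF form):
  q ∧ s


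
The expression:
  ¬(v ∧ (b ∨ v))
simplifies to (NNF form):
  ¬v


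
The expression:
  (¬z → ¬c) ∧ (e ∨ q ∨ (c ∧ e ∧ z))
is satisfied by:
  {q: True, e: True, z: True, c: False}
  {q: True, e: True, z: False, c: False}
  {q: True, z: True, c: False, e: False}
  {q: True, z: False, c: False, e: False}
  {e: True, z: True, c: False, q: False}
  {e: True, z: False, c: False, q: False}
  {q: True, c: True, z: True, e: True}
  {q: True, c: True, z: True, e: False}
  {c: True, z: True, e: True, q: False}


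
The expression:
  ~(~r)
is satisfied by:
  {r: True}


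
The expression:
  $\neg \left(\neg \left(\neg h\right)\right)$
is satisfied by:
  {h: False}


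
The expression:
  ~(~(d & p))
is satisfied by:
  {p: True, d: True}


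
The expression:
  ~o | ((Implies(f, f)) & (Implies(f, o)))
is always true.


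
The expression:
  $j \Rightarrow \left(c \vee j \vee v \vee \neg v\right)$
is always true.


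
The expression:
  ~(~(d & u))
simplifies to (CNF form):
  d & u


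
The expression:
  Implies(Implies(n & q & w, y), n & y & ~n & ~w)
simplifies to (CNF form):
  n & q & w & ~y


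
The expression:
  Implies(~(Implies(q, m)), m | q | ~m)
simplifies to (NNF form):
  True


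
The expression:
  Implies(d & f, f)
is always true.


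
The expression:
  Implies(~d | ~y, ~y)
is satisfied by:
  {d: True, y: False}
  {y: False, d: False}
  {y: True, d: True}


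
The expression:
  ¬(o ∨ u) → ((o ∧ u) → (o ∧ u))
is always true.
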